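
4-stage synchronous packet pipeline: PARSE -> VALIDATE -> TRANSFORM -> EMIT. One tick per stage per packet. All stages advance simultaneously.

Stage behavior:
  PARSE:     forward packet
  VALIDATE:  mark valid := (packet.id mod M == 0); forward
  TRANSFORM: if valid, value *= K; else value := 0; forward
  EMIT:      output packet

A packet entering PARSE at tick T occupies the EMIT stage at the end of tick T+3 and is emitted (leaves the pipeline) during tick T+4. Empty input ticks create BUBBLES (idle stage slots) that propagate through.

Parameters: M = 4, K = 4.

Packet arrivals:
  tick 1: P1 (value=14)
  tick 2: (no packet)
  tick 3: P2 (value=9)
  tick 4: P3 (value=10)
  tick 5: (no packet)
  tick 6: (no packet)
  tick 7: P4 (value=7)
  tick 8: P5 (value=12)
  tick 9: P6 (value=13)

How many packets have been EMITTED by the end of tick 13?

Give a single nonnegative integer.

Answer: 6

Derivation:
Tick 1: [PARSE:P1(v=14,ok=F), VALIDATE:-, TRANSFORM:-, EMIT:-] out:-; in:P1
Tick 2: [PARSE:-, VALIDATE:P1(v=14,ok=F), TRANSFORM:-, EMIT:-] out:-; in:-
Tick 3: [PARSE:P2(v=9,ok=F), VALIDATE:-, TRANSFORM:P1(v=0,ok=F), EMIT:-] out:-; in:P2
Tick 4: [PARSE:P3(v=10,ok=F), VALIDATE:P2(v=9,ok=F), TRANSFORM:-, EMIT:P1(v=0,ok=F)] out:-; in:P3
Tick 5: [PARSE:-, VALIDATE:P3(v=10,ok=F), TRANSFORM:P2(v=0,ok=F), EMIT:-] out:P1(v=0); in:-
Tick 6: [PARSE:-, VALIDATE:-, TRANSFORM:P3(v=0,ok=F), EMIT:P2(v=0,ok=F)] out:-; in:-
Tick 7: [PARSE:P4(v=7,ok=F), VALIDATE:-, TRANSFORM:-, EMIT:P3(v=0,ok=F)] out:P2(v=0); in:P4
Tick 8: [PARSE:P5(v=12,ok=F), VALIDATE:P4(v=7,ok=T), TRANSFORM:-, EMIT:-] out:P3(v=0); in:P5
Tick 9: [PARSE:P6(v=13,ok=F), VALIDATE:P5(v=12,ok=F), TRANSFORM:P4(v=28,ok=T), EMIT:-] out:-; in:P6
Tick 10: [PARSE:-, VALIDATE:P6(v=13,ok=F), TRANSFORM:P5(v=0,ok=F), EMIT:P4(v=28,ok=T)] out:-; in:-
Tick 11: [PARSE:-, VALIDATE:-, TRANSFORM:P6(v=0,ok=F), EMIT:P5(v=0,ok=F)] out:P4(v=28); in:-
Tick 12: [PARSE:-, VALIDATE:-, TRANSFORM:-, EMIT:P6(v=0,ok=F)] out:P5(v=0); in:-
Tick 13: [PARSE:-, VALIDATE:-, TRANSFORM:-, EMIT:-] out:P6(v=0); in:-
Emitted by tick 13: ['P1', 'P2', 'P3', 'P4', 'P5', 'P6']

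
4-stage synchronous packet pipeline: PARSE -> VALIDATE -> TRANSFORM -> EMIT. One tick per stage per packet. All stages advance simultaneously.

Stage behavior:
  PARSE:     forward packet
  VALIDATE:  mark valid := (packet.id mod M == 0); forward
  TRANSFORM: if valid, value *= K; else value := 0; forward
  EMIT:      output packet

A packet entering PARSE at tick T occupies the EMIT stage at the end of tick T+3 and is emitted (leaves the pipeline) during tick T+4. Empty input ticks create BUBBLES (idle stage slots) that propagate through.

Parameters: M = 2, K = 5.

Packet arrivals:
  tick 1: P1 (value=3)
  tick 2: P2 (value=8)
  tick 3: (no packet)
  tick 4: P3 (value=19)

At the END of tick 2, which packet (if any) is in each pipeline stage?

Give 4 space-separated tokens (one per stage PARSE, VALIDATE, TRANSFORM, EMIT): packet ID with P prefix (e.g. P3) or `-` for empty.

Tick 1: [PARSE:P1(v=3,ok=F), VALIDATE:-, TRANSFORM:-, EMIT:-] out:-; in:P1
Tick 2: [PARSE:P2(v=8,ok=F), VALIDATE:P1(v=3,ok=F), TRANSFORM:-, EMIT:-] out:-; in:P2
At end of tick 2: ['P2', 'P1', '-', '-']

Answer: P2 P1 - -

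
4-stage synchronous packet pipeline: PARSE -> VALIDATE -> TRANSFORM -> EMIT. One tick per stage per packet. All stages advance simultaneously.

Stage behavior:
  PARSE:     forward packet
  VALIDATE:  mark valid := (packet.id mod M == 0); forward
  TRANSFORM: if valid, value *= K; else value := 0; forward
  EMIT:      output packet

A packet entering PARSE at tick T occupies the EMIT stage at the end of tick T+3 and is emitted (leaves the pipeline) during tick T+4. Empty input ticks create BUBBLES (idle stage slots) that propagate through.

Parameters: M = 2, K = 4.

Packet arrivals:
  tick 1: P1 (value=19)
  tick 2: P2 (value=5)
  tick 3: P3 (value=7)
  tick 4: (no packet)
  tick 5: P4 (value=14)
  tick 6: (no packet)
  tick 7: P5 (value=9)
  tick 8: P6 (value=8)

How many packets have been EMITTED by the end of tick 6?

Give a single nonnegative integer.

Answer: 2

Derivation:
Tick 1: [PARSE:P1(v=19,ok=F), VALIDATE:-, TRANSFORM:-, EMIT:-] out:-; in:P1
Tick 2: [PARSE:P2(v=5,ok=F), VALIDATE:P1(v=19,ok=F), TRANSFORM:-, EMIT:-] out:-; in:P2
Tick 3: [PARSE:P3(v=7,ok=F), VALIDATE:P2(v=5,ok=T), TRANSFORM:P1(v=0,ok=F), EMIT:-] out:-; in:P3
Tick 4: [PARSE:-, VALIDATE:P3(v=7,ok=F), TRANSFORM:P2(v=20,ok=T), EMIT:P1(v=0,ok=F)] out:-; in:-
Tick 5: [PARSE:P4(v=14,ok=F), VALIDATE:-, TRANSFORM:P3(v=0,ok=F), EMIT:P2(v=20,ok=T)] out:P1(v=0); in:P4
Tick 6: [PARSE:-, VALIDATE:P4(v=14,ok=T), TRANSFORM:-, EMIT:P3(v=0,ok=F)] out:P2(v=20); in:-
Emitted by tick 6: ['P1', 'P2']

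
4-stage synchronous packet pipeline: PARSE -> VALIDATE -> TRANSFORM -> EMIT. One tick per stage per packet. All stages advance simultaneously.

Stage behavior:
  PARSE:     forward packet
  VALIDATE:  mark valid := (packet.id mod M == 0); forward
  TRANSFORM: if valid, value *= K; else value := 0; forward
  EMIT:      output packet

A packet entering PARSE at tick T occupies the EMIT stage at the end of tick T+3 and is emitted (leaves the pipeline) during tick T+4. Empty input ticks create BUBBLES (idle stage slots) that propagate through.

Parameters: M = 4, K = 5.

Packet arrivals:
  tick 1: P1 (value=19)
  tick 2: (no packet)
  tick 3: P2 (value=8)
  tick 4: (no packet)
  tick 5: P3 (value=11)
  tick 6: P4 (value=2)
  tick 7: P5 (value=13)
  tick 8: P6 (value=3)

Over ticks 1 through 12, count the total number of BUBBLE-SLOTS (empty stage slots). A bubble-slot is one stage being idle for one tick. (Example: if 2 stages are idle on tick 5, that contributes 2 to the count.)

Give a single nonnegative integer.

Tick 1: [PARSE:P1(v=19,ok=F), VALIDATE:-, TRANSFORM:-, EMIT:-] out:-; bubbles=3
Tick 2: [PARSE:-, VALIDATE:P1(v=19,ok=F), TRANSFORM:-, EMIT:-] out:-; bubbles=3
Tick 3: [PARSE:P2(v=8,ok=F), VALIDATE:-, TRANSFORM:P1(v=0,ok=F), EMIT:-] out:-; bubbles=2
Tick 4: [PARSE:-, VALIDATE:P2(v=8,ok=F), TRANSFORM:-, EMIT:P1(v=0,ok=F)] out:-; bubbles=2
Tick 5: [PARSE:P3(v=11,ok=F), VALIDATE:-, TRANSFORM:P2(v=0,ok=F), EMIT:-] out:P1(v=0); bubbles=2
Tick 6: [PARSE:P4(v=2,ok=F), VALIDATE:P3(v=11,ok=F), TRANSFORM:-, EMIT:P2(v=0,ok=F)] out:-; bubbles=1
Tick 7: [PARSE:P5(v=13,ok=F), VALIDATE:P4(v=2,ok=T), TRANSFORM:P3(v=0,ok=F), EMIT:-] out:P2(v=0); bubbles=1
Tick 8: [PARSE:P6(v=3,ok=F), VALIDATE:P5(v=13,ok=F), TRANSFORM:P4(v=10,ok=T), EMIT:P3(v=0,ok=F)] out:-; bubbles=0
Tick 9: [PARSE:-, VALIDATE:P6(v=3,ok=F), TRANSFORM:P5(v=0,ok=F), EMIT:P4(v=10,ok=T)] out:P3(v=0); bubbles=1
Tick 10: [PARSE:-, VALIDATE:-, TRANSFORM:P6(v=0,ok=F), EMIT:P5(v=0,ok=F)] out:P4(v=10); bubbles=2
Tick 11: [PARSE:-, VALIDATE:-, TRANSFORM:-, EMIT:P6(v=0,ok=F)] out:P5(v=0); bubbles=3
Tick 12: [PARSE:-, VALIDATE:-, TRANSFORM:-, EMIT:-] out:P6(v=0); bubbles=4
Total bubble-slots: 24

Answer: 24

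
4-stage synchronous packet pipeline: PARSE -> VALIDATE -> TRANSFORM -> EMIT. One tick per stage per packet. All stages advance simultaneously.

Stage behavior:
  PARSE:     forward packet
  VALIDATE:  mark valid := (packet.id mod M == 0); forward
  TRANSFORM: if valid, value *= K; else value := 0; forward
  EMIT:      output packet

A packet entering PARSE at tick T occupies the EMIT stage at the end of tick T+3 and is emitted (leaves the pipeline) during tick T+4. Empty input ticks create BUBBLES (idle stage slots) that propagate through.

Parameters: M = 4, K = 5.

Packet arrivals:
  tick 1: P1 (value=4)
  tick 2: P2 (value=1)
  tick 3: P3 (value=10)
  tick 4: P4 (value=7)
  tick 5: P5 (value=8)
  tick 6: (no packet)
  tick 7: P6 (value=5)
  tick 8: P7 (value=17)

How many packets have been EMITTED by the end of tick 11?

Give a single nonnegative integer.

Tick 1: [PARSE:P1(v=4,ok=F), VALIDATE:-, TRANSFORM:-, EMIT:-] out:-; in:P1
Tick 2: [PARSE:P2(v=1,ok=F), VALIDATE:P1(v=4,ok=F), TRANSFORM:-, EMIT:-] out:-; in:P2
Tick 3: [PARSE:P3(v=10,ok=F), VALIDATE:P2(v=1,ok=F), TRANSFORM:P1(v=0,ok=F), EMIT:-] out:-; in:P3
Tick 4: [PARSE:P4(v=7,ok=F), VALIDATE:P3(v=10,ok=F), TRANSFORM:P2(v=0,ok=F), EMIT:P1(v=0,ok=F)] out:-; in:P4
Tick 5: [PARSE:P5(v=8,ok=F), VALIDATE:P4(v=7,ok=T), TRANSFORM:P3(v=0,ok=F), EMIT:P2(v=0,ok=F)] out:P1(v=0); in:P5
Tick 6: [PARSE:-, VALIDATE:P5(v=8,ok=F), TRANSFORM:P4(v=35,ok=T), EMIT:P3(v=0,ok=F)] out:P2(v=0); in:-
Tick 7: [PARSE:P6(v=5,ok=F), VALIDATE:-, TRANSFORM:P5(v=0,ok=F), EMIT:P4(v=35,ok=T)] out:P3(v=0); in:P6
Tick 8: [PARSE:P7(v=17,ok=F), VALIDATE:P6(v=5,ok=F), TRANSFORM:-, EMIT:P5(v=0,ok=F)] out:P4(v=35); in:P7
Tick 9: [PARSE:-, VALIDATE:P7(v=17,ok=F), TRANSFORM:P6(v=0,ok=F), EMIT:-] out:P5(v=0); in:-
Tick 10: [PARSE:-, VALIDATE:-, TRANSFORM:P7(v=0,ok=F), EMIT:P6(v=0,ok=F)] out:-; in:-
Tick 11: [PARSE:-, VALIDATE:-, TRANSFORM:-, EMIT:P7(v=0,ok=F)] out:P6(v=0); in:-
Emitted by tick 11: ['P1', 'P2', 'P3', 'P4', 'P5', 'P6']

Answer: 6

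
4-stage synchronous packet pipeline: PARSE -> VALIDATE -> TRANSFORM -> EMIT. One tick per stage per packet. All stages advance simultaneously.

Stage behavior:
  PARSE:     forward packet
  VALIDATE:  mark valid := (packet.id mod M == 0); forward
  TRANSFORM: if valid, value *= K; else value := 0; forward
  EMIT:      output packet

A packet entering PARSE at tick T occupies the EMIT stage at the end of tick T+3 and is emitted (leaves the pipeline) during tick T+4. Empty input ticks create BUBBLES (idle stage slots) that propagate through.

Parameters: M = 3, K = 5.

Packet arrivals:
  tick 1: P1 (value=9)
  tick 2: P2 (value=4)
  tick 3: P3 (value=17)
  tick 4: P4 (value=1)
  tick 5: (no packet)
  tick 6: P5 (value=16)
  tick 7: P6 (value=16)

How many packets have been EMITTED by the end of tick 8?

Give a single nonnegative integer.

Tick 1: [PARSE:P1(v=9,ok=F), VALIDATE:-, TRANSFORM:-, EMIT:-] out:-; in:P1
Tick 2: [PARSE:P2(v=4,ok=F), VALIDATE:P1(v=9,ok=F), TRANSFORM:-, EMIT:-] out:-; in:P2
Tick 3: [PARSE:P3(v=17,ok=F), VALIDATE:P2(v=4,ok=F), TRANSFORM:P1(v=0,ok=F), EMIT:-] out:-; in:P3
Tick 4: [PARSE:P4(v=1,ok=F), VALIDATE:P3(v=17,ok=T), TRANSFORM:P2(v=0,ok=F), EMIT:P1(v=0,ok=F)] out:-; in:P4
Tick 5: [PARSE:-, VALIDATE:P4(v=1,ok=F), TRANSFORM:P3(v=85,ok=T), EMIT:P2(v=0,ok=F)] out:P1(v=0); in:-
Tick 6: [PARSE:P5(v=16,ok=F), VALIDATE:-, TRANSFORM:P4(v=0,ok=F), EMIT:P3(v=85,ok=T)] out:P2(v=0); in:P5
Tick 7: [PARSE:P6(v=16,ok=F), VALIDATE:P5(v=16,ok=F), TRANSFORM:-, EMIT:P4(v=0,ok=F)] out:P3(v=85); in:P6
Tick 8: [PARSE:-, VALIDATE:P6(v=16,ok=T), TRANSFORM:P5(v=0,ok=F), EMIT:-] out:P4(v=0); in:-
Emitted by tick 8: ['P1', 'P2', 'P3', 'P4']

Answer: 4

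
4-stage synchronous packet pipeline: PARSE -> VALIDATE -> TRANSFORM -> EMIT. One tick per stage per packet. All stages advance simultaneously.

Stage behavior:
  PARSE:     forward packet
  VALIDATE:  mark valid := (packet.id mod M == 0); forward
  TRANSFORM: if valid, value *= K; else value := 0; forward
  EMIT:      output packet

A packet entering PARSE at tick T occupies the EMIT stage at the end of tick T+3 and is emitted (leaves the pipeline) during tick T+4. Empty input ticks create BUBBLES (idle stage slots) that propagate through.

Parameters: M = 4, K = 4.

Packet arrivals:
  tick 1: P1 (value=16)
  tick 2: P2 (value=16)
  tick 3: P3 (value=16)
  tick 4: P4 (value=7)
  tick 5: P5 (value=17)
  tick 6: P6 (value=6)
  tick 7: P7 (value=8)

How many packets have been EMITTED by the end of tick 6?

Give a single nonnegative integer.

Tick 1: [PARSE:P1(v=16,ok=F), VALIDATE:-, TRANSFORM:-, EMIT:-] out:-; in:P1
Tick 2: [PARSE:P2(v=16,ok=F), VALIDATE:P1(v=16,ok=F), TRANSFORM:-, EMIT:-] out:-; in:P2
Tick 3: [PARSE:P3(v=16,ok=F), VALIDATE:P2(v=16,ok=F), TRANSFORM:P1(v=0,ok=F), EMIT:-] out:-; in:P3
Tick 4: [PARSE:P4(v=7,ok=F), VALIDATE:P3(v=16,ok=F), TRANSFORM:P2(v=0,ok=F), EMIT:P1(v=0,ok=F)] out:-; in:P4
Tick 5: [PARSE:P5(v=17,ok=F), VALIDATE:P4(v=7,ok=T), TRANSFORM:P3(v=0,ok=F), EMIT:P2(v=0,ok=F)] out:P1(v=0); in:P5
Tick 6: [PARSE:P6(v=6,ok=F), VALIDATE:P5(v=17,ok=F), TRANSFORM:P4(v=28,ok=T), EMIT:P3(v=0,ok=F)] out:P2(v=0); in:P6
Emitted by tick 6: ['P1', 'P2']

Answer: 2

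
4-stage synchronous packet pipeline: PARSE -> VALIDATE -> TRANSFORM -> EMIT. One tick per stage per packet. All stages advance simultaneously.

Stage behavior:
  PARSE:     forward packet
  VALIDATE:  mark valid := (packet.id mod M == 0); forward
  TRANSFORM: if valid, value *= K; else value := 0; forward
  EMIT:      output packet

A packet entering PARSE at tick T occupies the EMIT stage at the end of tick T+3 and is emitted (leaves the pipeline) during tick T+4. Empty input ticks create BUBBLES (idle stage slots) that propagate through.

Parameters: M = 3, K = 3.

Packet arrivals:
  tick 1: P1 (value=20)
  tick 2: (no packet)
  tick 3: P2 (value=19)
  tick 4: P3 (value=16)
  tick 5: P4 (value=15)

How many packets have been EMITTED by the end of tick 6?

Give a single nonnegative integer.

Answer: 1

Derivation:
Tick 1: [PARSE:P1(v=20,ok=F), VALIDATE:-, TRANSFORM:-, EMIT:-] out:-; in:P1
Tick 2: [PARSE:-, VALIDATE:P1(v=20,ok=F), TRANSFORM:-, EMIT:-] out:-; in:-
Tick 3: [PARSE:P2(v=19,ok=F), VALIDATE:-, TRANSFORM:P1(v=0,ok=F), EMIT:-] out:-; in:P2
Tick 4: [PARSE:P3(v=16,ok=F), VALIDATE:P2(v=19,ok=F), TRANSFORM:-, EMIT:P1(v=0,ok=F)] out:-; in:P3
Tick 5: [PARSE:P4(v=15,ok=F), VALIDATE:P3(v=16,ok=T), TRANSFORM:P2(v=0,ok=F), EMIT:-] out:P1(v=0); in:P4
Tick 6: [PARSE:-, VALIDATE:P4(v=15,ok=F), TRANSFORM:P3(v=48,ok=T), EMIT:P2(v=0,ok=F)] out:-; in:-
Emitted by tick 6: ['P1']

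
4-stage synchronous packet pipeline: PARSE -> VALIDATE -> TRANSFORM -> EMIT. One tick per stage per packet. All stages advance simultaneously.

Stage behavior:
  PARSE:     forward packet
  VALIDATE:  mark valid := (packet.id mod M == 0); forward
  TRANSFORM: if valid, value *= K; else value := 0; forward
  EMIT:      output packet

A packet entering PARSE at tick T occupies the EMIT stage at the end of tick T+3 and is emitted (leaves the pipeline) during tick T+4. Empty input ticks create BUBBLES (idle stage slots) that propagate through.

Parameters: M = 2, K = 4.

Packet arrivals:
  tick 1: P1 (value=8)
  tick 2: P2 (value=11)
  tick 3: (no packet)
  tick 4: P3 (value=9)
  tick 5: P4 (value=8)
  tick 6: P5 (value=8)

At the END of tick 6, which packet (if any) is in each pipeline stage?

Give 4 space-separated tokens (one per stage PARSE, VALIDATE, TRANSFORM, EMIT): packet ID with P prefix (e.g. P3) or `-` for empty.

Answer: P5 P4 P3 -

Derivation:
Tick 1: [PARSE:P1(v=8,ok=F), VALIDATE:-, TRANSFORM:-, EMIT:-] out:-; in:P1
Tick 2: [PARSE:P2(v=11,ok=F), VALIDATE:P1(v=8,ok=F), TRANSFORM:-, EMIT:-] out:-; in:P2
Tick 3: [PARSE:-, VALIDATE:P2(v=11,ok=T), TRANSFORM:P1(v=0,ok=F), EMIT:-] out:-; in:-
Tick 4: [PARSE:P3(v=9,ok=F), VALIDATE:-, TRANSFORM:P2(v=44,ok=T), EMIT:P1(v=0,ok=F)] out:-; in:P3
Tick 5: [PARSE:P4(v=8,ok=F), VALIDATE:P3(v=9,ok=F), TRANSFORM:-, EMIT:P2(v=44,ok=T)] out:P1(v=0); in:P4
Tick 6: [PARSE:P5(v=8,ok=F), VALIDATE:P4(v=8,ok=T), TRANSFORM:P3(v=0,ok=F), EMIT:-] out:P2(v=44); in:P5
At end of tick 6: ['P5', 'P4', 'P3', '-']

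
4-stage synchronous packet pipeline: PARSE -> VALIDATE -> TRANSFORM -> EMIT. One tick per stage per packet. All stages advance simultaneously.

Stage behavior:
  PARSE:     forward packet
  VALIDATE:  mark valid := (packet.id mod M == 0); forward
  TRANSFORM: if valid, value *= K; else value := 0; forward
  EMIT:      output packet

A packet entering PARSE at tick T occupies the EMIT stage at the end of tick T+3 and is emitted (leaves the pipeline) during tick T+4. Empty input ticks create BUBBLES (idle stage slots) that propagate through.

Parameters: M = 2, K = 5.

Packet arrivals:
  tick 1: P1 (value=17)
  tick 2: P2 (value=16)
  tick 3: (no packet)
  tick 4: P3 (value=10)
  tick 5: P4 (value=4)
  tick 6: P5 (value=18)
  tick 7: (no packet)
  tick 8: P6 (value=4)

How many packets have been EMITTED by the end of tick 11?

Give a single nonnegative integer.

Answer: 5

Derivation:
Tick 1: [PARSE:P1(v=17,ok=F), VALIDATE:-, TRANSFORM:-, EMIT:-] out:-; in:P1
Tick 2: [PARSE:P2(v=16,ok=F), VALIDATE:P1(v=17,ok=F), TRANSFORM:-, EMIT:-] out:-; in:P2
Tick 3: [PARSE:-, VALIDATE:P2(v=16,ok=T), TRANSFORM:P1(v=0,ok=F), EMIT:-] out:-; in:-
Tick 4: [PARSE:P3(v=10,ok=F), VALIDATE:-, TRANSFORM:P2(v=80,ok=T), EMIT:P1(v=0,ok=F)] out:-; in:P3
Tick 5: [PARSE:P4(v=4,ok=F), VALIDATE:P3(v=10,ok=F), TRANSFORM:-, EMIT:P2(v=80,ok=T)] out:P1(v=0); in:P4
Tick 6: [PARSE:P5(v=18,ok=F), VALIDATE:P4(v=4,ok=T), TRANSFORM:P3(v=0,ok=F), EMIT:-] out:P2(v=80); in:P5
Tick 7: [PARSE:-, VALIDATE:P5(v=18,ok=F), TRANSFORM:P4(v=20,ok=T), EMIT:P3(v=0,ok=F)] out:-; in:-
Tick 8: [PARSE:P6(v=4,ok=F), VALIDATE:-, TRANSFORM:P5(v=0,ok=F), EMIT:P4(v=20,ok=T)] out:P3(v=0); in:P6
Tick 9: [PARSE:-, VALIDATE:P6(v=4,ok=T), TRANSFORM:-, EMIT:P5(v=0,ok=F)] out:P4(v=20); in:-
Tick 10: [PARSE:-, VALIDATE:-, TRANSFORM:P6(v=20,ok=T), EMIT:-] out:P5(v=0); in:-
Tick 11: [PARSE:-, VALIDATE:-, TRANSFORM:-, EMIT:P6(v=20,ok=T)] out:-; in:-
Emitted by tick 11: ['P1', 'P2', 'P3', 'P4', 'P5']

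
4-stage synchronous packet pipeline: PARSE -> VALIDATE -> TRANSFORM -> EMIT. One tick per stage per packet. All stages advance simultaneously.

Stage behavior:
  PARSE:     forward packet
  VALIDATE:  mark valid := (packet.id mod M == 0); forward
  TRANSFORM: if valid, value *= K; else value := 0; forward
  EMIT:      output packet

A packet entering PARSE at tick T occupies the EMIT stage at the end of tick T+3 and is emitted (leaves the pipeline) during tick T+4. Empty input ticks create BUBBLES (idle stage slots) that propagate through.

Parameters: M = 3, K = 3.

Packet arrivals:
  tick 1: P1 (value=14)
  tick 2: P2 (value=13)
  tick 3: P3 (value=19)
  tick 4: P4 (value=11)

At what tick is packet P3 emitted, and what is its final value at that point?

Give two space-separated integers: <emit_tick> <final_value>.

Tick 1: [PARSE:P1(v=14,ok=F), VALIDATE:-, TRANSFORM:-, EMIT:-] out:-; in:P1
Tick 2: [PARSE:P2(v=13,ok=F), VALIDATE:P1(v=14,ok=F), TRANSFORM:-, EMIT:-] out:-; in:P2
Tick 3: [PARSE:P3(v=19,ok=F), VALIDATE:P2(v=13,ok=F), TRANSFORM:P1(v=0,ok=F), EMIT:-] out:-; in:P3
Tick 4: [PARSE:P4(v=11,ok=F), VALIDATE:P3(v=19,ok=T), TRANSFORM:P2(v=0,ok=F), EMIT:P1(v=0,ok=F)] out:-; in:P4
Tick 5: [PARSE:-, VALIDATE:P4(v=11,ok=F), TRANSFORM:P3(v=57,ok=T), EMIT:P2(v=0,ok=F)] out:P1(v=0); in:-
Tick 6: [PARSE:-, VALIDATE:-, TRANSFORM:P4(v=0,ok=F), EMIT:P3(v=57,ok=T)] out:P2(v=0); in:-
Tick 7: [PARSE:-, VALIDATE:-, TRANSFORM:-, EMIT:P4(v=0,ok=F)] out:P3(v=57); in:-
Tick 8: [PARSE:-, VALIDATE:-, TRANSFORM:-, EMIT:-] out:P4(v=0); in:-
P3: arrives tick 3, valid=True (id=3, id%3=0), emit tick 7, final value 57

Answer: 7 57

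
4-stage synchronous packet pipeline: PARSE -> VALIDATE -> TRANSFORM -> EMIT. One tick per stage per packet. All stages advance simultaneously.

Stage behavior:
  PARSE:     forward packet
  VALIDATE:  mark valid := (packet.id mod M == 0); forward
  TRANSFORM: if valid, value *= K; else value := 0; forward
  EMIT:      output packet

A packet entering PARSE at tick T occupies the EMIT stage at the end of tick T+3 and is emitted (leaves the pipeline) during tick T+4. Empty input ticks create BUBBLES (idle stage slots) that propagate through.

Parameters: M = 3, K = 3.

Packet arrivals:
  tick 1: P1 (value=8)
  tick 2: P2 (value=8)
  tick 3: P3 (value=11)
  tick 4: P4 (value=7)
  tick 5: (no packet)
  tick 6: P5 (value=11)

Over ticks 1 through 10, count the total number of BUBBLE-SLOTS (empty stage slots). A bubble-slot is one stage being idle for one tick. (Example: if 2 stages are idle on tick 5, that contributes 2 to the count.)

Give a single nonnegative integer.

Tick 1: [PARSE:P1(v=8,ok=F), VALIDATE:-, TRANSFORM:-, EMIT:-] out:-; bubbles=3
Tick 2: [PARSE:P2(v=8,ok=F), VALIDATE:P1(v=8,ok=F), TRANSFORM:-, EMIT:-] out:-; bubbles=2
Tick 3: [PARSE:P3(v=11,ok=F), VALIDATE:P2(v=8,ok=F), TRANSFORM:P1(v=0,ok=F), EMIT:-] out:-; bubbles=1
Tick 4: [PARSE:P4(v=7,ok=F), VALIDATE:P3(v=11,ok=T), TRANSFORM:P2(v=0,ok=F), EMIT:P1(v=0,ok=F)] out:-; bubbles=0
Tick 5: [PARSE:-, VALIDATE:P4(v=7,ok=F), TRANSFORM:P3(v=33,ok=T), EMIT:P2(v=0,ok=F)] out:P1(v=0); bubbles=1
Tick 6: [PARSE:P5(v=11,ok=F), VALIDATE:-, TRANSFORM:P4(v=0,ok=F), EMIT:P3(v=33,ok=T)] out:P2(v=0); bubbles=1
Tick 7: [PARSE:-, VALIDATE:P5(v=11,ok=F), TRANSFORM:-, EMIT:P4(v=0,ok=F)] out:P3(v=33); bubbles=2
Tick 8: [PARSE:-, VALIDATE:-, TRANSFORM:P5(v=0,ok=F), EMIT:-] out:P4(v=0); bubbles=3
Tick 9: [PARSE:-, VALIDATE:-, TRANSFORM:-, EMIT:P5(v=0,ok=F)] out:-; bubbles=3
Tick 10: [PARSE:-, VALIDATE:-, TRANSFORM:-, EMIT:-] out:P5(v=0); bubbles=4
Total bubble-slots: 20

Answer: 20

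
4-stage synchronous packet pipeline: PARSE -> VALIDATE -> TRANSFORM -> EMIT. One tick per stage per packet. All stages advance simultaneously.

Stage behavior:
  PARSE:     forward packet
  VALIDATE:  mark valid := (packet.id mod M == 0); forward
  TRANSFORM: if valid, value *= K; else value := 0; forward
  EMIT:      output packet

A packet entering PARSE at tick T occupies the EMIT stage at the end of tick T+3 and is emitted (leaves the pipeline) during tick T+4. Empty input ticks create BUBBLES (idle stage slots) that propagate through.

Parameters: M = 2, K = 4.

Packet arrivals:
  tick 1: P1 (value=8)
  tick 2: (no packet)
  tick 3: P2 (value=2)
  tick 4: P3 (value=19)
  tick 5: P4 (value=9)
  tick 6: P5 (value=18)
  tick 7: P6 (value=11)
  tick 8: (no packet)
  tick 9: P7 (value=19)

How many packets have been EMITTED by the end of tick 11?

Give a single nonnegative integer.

Answer: 6

Derivation:
Tick 1: [PARSE:P1(v=8,ok=F), VALIDATE:-, TRANSFORM:-, EMIT:-] out:-; in:P1
Tick 2: [PARSE:-, VALIDATE:P1(v=8,ok=F), TRANSFORM:-, EMIT:-] out:-; in:-
Tick 3: [PARSE:P2(v=2,ok=F), VALIDATE:-, TRANSFORM:P1(v=0,ok=F), EMIT:-] out:-; in:P2
Tick 4: [PARSE:P3(v=19,ok=F), VALIDATE:P2(v=2,ok=T), TRANSFORM:-, EMIT:P1(v=0,ok=F)] out:-; in:P3
Tick 5: [PARSE:P4(v=9,ok=F), VALIDATE:P3(v=19,ok=F), TRANSFORM:P2(v=8,ok=T), EMIT:-] out:P1(v=0); in:P4
Tick 6: [PARSE:P5(v=18,ok=F), VALIDATE:P4(v=9,ok=T), TRANSFORM:P3(v=0,ok=F), EMIT:P2(v=8,ok=T)] out:-; in:P5
Tick 7: [PARSE:P6(v=11,ok=F), VALIDATE:P5(v=18,ok=F), TRANSFORM:P4(v=36,ok=T), EMIT:P3(v=0,ok=F)] out:P2(v=8); in:P6
Tick 8: [PARSE:-, VALIDATE:P6(v=11,ok=T), TRANSFORM:P5(v=0,ok=F), EMIT:P4(v=36,ok=T)] out:P3(v=0); in:-
Tick 9: [PARSE:P7(v=19,ok=F), VALIDATE:-, TRANSFORM:P6(v=44,ok=T), EMIT:P5(v=0,ok=F)] out:P4(v=36); in:P7
Tick 10: [PARSE:-, VALIDATE:P7(v=19,ok=F), TRANSFORM:-, EMIT:P6(v=44,ok=T)] out:P5(v=0); in:-
Tick 11: [PARSE:-, VALIDATE:-, TRANSFORM:P7(v=0,ok=F), EMIT:-] out:P6(v=44); in:-
Emitted by tick 11: ['P1', 'P2', 'P3', 'P4', 'P5', 'P6']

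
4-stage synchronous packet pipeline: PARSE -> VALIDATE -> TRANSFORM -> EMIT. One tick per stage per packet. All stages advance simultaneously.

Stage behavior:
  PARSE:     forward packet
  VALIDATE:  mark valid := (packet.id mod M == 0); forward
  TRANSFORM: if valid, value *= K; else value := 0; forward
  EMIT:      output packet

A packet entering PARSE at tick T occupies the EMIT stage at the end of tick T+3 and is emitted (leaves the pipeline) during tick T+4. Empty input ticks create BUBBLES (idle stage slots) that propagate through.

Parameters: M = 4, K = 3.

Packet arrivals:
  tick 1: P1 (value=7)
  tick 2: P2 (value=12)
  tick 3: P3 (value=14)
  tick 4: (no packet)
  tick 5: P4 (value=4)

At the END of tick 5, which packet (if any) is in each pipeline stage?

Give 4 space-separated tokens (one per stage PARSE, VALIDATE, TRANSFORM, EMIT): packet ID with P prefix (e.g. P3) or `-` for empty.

Answer: P4 - P3 P2

Derivation:
Tick 1: [PARSE:P1(v=7,ok=F), VALIDATE:-, TRANSFORM:-, EMIT:-] out:-; in:P1
Tick 2: [PARSE:P2(v=12,ok=F), VALIDATE:P1(v=7,ok=F), TRANSFORM:-, EMIT:-] out:-; in:P2
Tick 3: [PARSE:P3(v=14,ok=F), VALIDATE:P2(v=12,ok=F), TRANSFORM:P1(v=0,ok=F), EMIT:-] out:-; in:P3
Tick 4: [PARSE:-, VALIDATE:P3(v=14,ok=F), TRANSFORM:P2(v=0,ok=F), EMIT:P1(v=0,ok=F)] out:-; in:-
Tick 5: [PARSE:P4(v=4,ok=F), VALIDATE:-, TRANSFORM:P3(v=0,ok=F), EMIT:P2(v=0,ok=F)] out:P1(v=0); in:P4
At end of tick 5: ['P4', '-', 'P3', 'P2']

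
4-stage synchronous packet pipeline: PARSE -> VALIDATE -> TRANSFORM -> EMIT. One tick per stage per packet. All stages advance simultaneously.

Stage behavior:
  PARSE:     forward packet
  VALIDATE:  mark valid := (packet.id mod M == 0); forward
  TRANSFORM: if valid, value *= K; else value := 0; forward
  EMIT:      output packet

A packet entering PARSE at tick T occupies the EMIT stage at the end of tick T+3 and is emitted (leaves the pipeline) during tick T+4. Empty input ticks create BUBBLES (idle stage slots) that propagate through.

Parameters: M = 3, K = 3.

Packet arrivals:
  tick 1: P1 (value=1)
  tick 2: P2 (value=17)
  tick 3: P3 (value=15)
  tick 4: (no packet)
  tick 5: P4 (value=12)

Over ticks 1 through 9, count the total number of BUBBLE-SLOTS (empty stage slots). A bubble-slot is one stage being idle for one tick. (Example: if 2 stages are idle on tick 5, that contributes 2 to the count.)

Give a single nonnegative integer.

Answer: 20

Derivation:
Tick 1: [PARSE:P1(v=1,ok=F), VALIDATE:-, TRANSFORM:-, EMIT:-] out:-; bubbles=3
Tick 2: [PARSE:P2(v=17,ok=F), VALIDATE:P1(v=1,ok=F), TRANSFORM:-, EMIT:-] out:-; bubbles=2
Tick 3: [PARSE:P3(v=15,ok=F), VALIDATE:P2(v=17,ok=F), TRANSFORM:P1(v=0,ok=F), EMIT:-] out:-; bubbles=1
Tick 4: [PARSE:-, VALIDATE:P3(v=15,ok=T), TRANSFORM:P2(v=0,ok=F), EMIT:P1(v=0,ok=F)] out:-; bubbles=1
Tick 5: [PARSE:P4(v=12,ok=F), VALIDATE:-, TRANSFORM:P3(v=45,ok=T), EMIT:P2(v=0,ok=F)] out:P1(v=0); bubbles=1
Tick 6: [PARSE:-, VALIDATE:P4(v=12,ok=F), TRANSFORM:-, EMIT:P3(v=45,ok=T)] out:P2(v=0); bubbles=2
Tick 7: [PARSE:-, VALIDATE:-, TRANSFORM:P4(v=0,ok=F), EMIT:-] out:P3(v=45); bubbles=3
Tick 8: [PARSE:-, VALIDATE:-, TRANSFORM:-, EMIT:P4(v=0,ok=F)] out:-; bubbles=3
Tick 9: [PARSE:-, VALIDATE:-, TRANSFORM:-, EMIT:-] out:P4(v=0); bubbles=4
Total bubble-slots: 20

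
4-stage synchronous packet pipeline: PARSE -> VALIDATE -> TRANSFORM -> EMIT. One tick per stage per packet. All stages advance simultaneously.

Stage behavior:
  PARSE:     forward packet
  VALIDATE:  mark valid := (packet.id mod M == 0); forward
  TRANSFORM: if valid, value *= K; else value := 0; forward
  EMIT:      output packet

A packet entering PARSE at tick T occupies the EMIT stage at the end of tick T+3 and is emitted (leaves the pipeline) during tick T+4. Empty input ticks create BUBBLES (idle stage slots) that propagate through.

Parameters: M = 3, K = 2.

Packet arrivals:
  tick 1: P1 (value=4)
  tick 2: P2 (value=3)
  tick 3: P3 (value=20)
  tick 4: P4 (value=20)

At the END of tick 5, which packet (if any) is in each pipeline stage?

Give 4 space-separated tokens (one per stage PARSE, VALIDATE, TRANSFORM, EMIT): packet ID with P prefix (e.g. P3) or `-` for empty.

Answer: - P4 P3 P2

Derivation:
Tick 1: [PARSE:P1(v=4,ok=F), VALIDATE:-, TRANSFORM:-, EMIT:-] out:-; in:P1
Tick 2: [PARSE:P2(v=3,ok=F), VALIDATE:P1(v=4,ok=F), TRANSFORM:-, EMIT:-] out:-; in:P2
Tick 3: [PARSE:P3(v=20,ok=F), VALIDATE:P2(v=3,ok=F), TRANSFORM:P1(v=0,ok=F), EMIT:-] out:-; in:P3
Tick 4: [PARSE:P4(v=20,ok=F), VALIDATE:P3(v=20,ok=T), TRANSFORM:P2(v=0,ok=F), EMIT:P1(v=0,ok=F)] out:-; in:P4
Tick 5: [PARSE:-, VALIDATE:P4(v=20,ok=F), TRANSFORM:P3(v=40,ok=T), EMIT:P2(v=0,ok=F)] out:P1(v=0); in:-
At end of tick 5: ['-', 'P4', 'P3', 'P2']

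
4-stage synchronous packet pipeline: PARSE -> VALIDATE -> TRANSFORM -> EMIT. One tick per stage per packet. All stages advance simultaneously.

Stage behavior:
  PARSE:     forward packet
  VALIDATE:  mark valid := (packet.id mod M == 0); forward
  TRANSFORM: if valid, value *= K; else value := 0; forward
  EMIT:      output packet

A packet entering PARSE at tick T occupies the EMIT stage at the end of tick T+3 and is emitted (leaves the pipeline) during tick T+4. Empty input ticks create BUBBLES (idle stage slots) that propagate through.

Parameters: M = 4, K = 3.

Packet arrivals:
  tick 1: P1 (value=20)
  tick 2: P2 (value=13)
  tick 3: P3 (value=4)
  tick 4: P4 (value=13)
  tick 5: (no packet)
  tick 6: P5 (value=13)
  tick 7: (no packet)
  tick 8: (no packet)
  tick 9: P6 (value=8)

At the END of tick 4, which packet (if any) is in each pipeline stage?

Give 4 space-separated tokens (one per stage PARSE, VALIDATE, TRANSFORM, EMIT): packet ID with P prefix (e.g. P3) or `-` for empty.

Tick 1: [PARSE:P1(v=20,ok=F), VALIDATE:-, TRANSFORM:-, EMIT:-] out:-; in:P1
Tick 2: [PARSE:P2(v=13,ok=F), VALIDATE:P1(v=20,ok=F), TRANSFORM:-, EMIT:-] out:-; in:P2
Tick 3: [PARSE:P3(v=4,ok=F), VALIDATE:P2(v=13,ok=F), TRANSFORM:P1(v=0,ok=F), EMIT:-] out:-; in:P3
Tick 4: [PARSE:P4(v=13,ok=F), VALIDATE:P3(v=4,ok=F), TRANSFORM:P2(v=0,ok=F), EMIT:P1(v=0,ok=F)] out:-; in:P4
At end of tick 4: ['P4', 'P3', 'P2', 'P1']

Answer: P4 P3 P2 P1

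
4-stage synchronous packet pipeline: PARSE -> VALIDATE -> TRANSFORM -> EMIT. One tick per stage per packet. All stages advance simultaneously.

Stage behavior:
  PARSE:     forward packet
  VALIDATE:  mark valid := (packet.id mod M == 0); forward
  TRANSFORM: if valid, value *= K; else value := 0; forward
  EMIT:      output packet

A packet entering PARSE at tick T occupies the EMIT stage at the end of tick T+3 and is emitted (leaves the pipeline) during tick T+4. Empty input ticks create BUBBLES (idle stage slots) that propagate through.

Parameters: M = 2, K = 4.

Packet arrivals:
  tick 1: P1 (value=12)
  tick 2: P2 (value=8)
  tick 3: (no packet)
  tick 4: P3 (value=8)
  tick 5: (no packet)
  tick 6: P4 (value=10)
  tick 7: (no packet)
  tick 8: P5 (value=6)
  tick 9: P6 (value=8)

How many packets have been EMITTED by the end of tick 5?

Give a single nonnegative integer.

Answer: 1

Derivation:
Tick 1: [PARSE:P1(v=12,ok=F), VALIDATE:-, TRANSFORM:-, EMIT:-] out:-; in:P1
Tick 2: [PARSE:P2(v=8,ok=F), VALIDATE:P1(v=12,ok=F), TRANSFORM:-, EMIT:-] out:-; in:P2
Tick 3: [PARSE:-, VALIDATE:P2(v=8,ok=T), TRANSFORM:P1(v=0,ok=F), EMIT:-] out:-; in:-
Tick 4: [PARSE:P3(v=8,ok=F), VALIDATE:-, TRANSFORM:P2(v=32,ok=T), EMIT:P1(v=0,ok=F)] out:-; in:P3
Tick 5: [PARSE:-, VALIDATE:P3(v=8,ok=F), TRANSFORM:-, EMIT:P2(v=32,ok=T)] out:P1(v=0); in:-
Emitted by tick 5: ['P1']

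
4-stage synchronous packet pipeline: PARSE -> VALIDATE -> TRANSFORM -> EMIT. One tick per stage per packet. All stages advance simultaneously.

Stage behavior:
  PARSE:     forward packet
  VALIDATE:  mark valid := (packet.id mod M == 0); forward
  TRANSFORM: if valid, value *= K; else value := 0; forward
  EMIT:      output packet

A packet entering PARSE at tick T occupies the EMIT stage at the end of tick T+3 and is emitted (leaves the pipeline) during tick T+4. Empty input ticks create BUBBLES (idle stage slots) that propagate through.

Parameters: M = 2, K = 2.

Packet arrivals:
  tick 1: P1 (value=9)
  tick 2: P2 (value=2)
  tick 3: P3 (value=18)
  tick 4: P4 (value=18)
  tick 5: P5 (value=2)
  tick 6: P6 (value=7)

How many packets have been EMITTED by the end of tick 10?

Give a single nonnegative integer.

Tick 1: [PARSE:P1(v=9,ok=F), VALIDATE:-, TRANSFORM:-, EMIT:-] out:-; in:P1
Tick 2: [PARSE:P2(v=2,ok=F), VALIDATE:P1(v=9,ok=F), TRANSFORM:-, EMIT:-] out:-; in:P2
Tick 3: [PARSE:P3(v=18,ok=F), VALIDATE:P2(v=2,ok=T), TRANSFORM:P1(v=0,ok=F), EMIT:-] out:-; in:P3
Tick 4: [PARSE:P4(v=18,ok=F), VALIDATE:P3(v=18,ok=F), TRANSFORM:P2(v=4,ok=T), EMIT:P1(v=0,ok=F)] out:-; in:P4
Tick 5: [PARSE:P5(v=2,ok=F), VALIDATE:P4(v=18,ok=T), TRANSFORM:P3(v=0,ok=F), EMIT:P2(v=4,ok=T)] out:P1(v=0); in:P5
Tick 6: [PARSE:P6(v=7,ok=F), VALIDATE:P5(v=2,ok=F), TRANSFORM:P4(v=36,ok=T), EMIT:P3(v=0,ok=F)] out:P2(v=4); in:P6
Tick 7: [PARSE:-, VALIDATE:P6(v=7,ok=T), TRANSFORM:P5(v=0,ok=F), EMIT:P4(v=36,ok=T)] out:P3(v=0); in:-
Tick 8: [PARSE:-, VALIDATE:-, TRANSFORM:P6(v=14,ok=T), EMIT:P5(v=0,ok=F)] out:P4(v=36); in:-
Tick 9: [PARSE:-, VALIDATE:-, TRANSFORM:-, EMIT:P6(v=14,ok=T)] out:P5(v=0); in:-
Tick 10: [PARSE:-, VALIDATE:-, TRANSFORM:-, EMIT:-] out:P6(v=14); in:-
Emitted by tick 10: ['P1', 'P2', 'P3', 'P4', 'P5', 'P6']

Answer: 6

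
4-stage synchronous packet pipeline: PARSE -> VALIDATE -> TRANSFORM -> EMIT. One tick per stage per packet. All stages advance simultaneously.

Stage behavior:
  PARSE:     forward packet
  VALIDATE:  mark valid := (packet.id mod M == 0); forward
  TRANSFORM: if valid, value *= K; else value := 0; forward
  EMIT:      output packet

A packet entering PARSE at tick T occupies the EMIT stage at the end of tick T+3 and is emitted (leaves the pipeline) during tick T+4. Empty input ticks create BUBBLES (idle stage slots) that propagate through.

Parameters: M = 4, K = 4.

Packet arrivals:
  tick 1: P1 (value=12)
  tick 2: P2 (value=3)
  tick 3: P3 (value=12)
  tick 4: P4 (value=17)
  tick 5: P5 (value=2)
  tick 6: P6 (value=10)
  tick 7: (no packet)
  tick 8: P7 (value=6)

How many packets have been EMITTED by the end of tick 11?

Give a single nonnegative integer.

Answer: 6

Derivation:
Tick 1: [PARSE:P1(v=12,ok=F), VALIDATE:-, TRANSFORM:-, EMIT:-] out:-; in:P1
Tick 2: [PARSE:P2(v=3,ok=F), VALIDATE:P1(v=12,ok=F), TRANSFORM:-, EMIT:-] out:-; in:P2
Tick 3: [PARSE:P3(v=12,ok=F), VALIDATE:P2(v=3,ok=F), TRANSFORM:P1(v=0,ok=F), EMIT:-] out:-; in:P3
Tick 4: [PARSE:P4(v=17,ok=F), VALIDATE:P3(v=12,ok=F), TRANSFORM:P2(v=0,ok=F), EMIT:P1(v=0,ok=F)] out:-; in:P4
Tick 5: [PARSE:P5(v=2,ok=F), VALIDATE:P4(v=17,ok=T), TRANSFORM:P3(v=0,ok=F), EMIT:P2(v=0,ok=F)] out:P1(v=0); in:P5
Tick 6: [PARSE:P6(v=10,ok=F), VALIDATE:P5(v=2,ok=F), TRANSFORM:P4(v=68,ok=T), EMIT:P3(v=0,ok=F)] out:P2(v=0); in:P6
Tick 7: [PARSE:-, VALIDATE:P6(v=10,ok=F), TRANSFORM:P5(v=0,ok=F), EMIT:P4(v=68,ok=T)] out:P3(v=0); in:-
Tick 8: [PARSE:P7(v=6,ok=F), VALIDATE:-, TRANSFORM:P6(v=0,ok=F), EMIT:P5(v=0,ok=F)] out:P4(v=68); in:P7
Tick 9: [PARSE:-, VALIDATE:P7(v=6,ok=F), TRANSFORM:-, EMIT:P6(v=0,ok=F)] out:P5(v=0); in:-
Tick 10: [PARSE:-, VALIDATE:-, TRANSFORM:P7(v=0,ok=F), EMIT:-] out:P6(v=0); in:-
Tick 11: [PARSE:-, VALIDATE:-, TRANSFORM:-, EMIT:P7(v=0,ok=F)] out:-; in:-
Emitted by tick 11: ['P1', 'P2', 'P3', 'P4', 'P5', 'P6']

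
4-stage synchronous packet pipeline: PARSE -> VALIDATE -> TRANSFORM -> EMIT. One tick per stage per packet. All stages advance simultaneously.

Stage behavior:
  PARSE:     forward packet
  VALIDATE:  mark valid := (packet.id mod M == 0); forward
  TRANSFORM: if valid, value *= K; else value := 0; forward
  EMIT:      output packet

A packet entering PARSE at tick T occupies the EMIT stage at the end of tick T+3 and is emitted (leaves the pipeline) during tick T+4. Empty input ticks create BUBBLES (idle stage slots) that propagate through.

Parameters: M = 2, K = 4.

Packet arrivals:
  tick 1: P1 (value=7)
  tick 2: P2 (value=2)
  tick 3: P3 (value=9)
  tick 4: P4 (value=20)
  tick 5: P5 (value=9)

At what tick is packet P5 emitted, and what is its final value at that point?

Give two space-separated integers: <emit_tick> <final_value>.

Tick 1: [PARSE:P1(v=7,ok=F), VALIDATE:-, TRANSFORM:-, EMIT:-] out:-; in:P1
Tick 2: [PARSE:P2(v=2,ok=F), VALIDATE:P1(v=7,ok=F), TRANSFORM:-, EMIT:-] out:-; in:P2
Tick 3: [PARSE:P3(v=9,ok=F), VALIDATE:P2(v=2,ok=T), TRANSFORM:P1(v=0,ok=F), EMIT:-] out:-; in:P3
Tick 4: [PARSE:P4(v=20,ok=F), VALIDATE:P3(v=9,ok=F), TRANSFORM:P2(v=8,ok=T), EMIT:P1(v=0,ok=F)] out:-; in:P4
Tick 5: [PARSE:P5(v=9,ok=F), VALIDATE:P4(v=20,ok=T), TRANSFORM:P3(v=0,ok=F), EMIT:P2(v=8,ok=T)] out:P1(v=0); in:P5
Tick 6: [PARSE:-, VALIDATE:P5(v=9,ok=F), TRANSFORM:P4(v=80,ok=T), EMIT:P3(v=0,ok=F)] out:P2(v=8); in:-
Tick 7: [PARSE:-, VALIDATE:-, TRANSFORM:P5(v=0,ok=F), EMIT:P4(v=80,ok=T)] out:P3(v=0); in:-
Tick 8: [PARSE:-, VALIDATE:-, TRANSFORM:-, EMIT:P5(v=0,ok=F)] out:P4(v=80); in:-
Tick 9: [PARSE:-, VALIDATE:-, TRANSFORM:-, EMIT:-] out:P5(v=0); in:-
P5: arrives tick 5, valid=False (id=5, id%2=1), emit tick 9, final value 0

Answer: 9 0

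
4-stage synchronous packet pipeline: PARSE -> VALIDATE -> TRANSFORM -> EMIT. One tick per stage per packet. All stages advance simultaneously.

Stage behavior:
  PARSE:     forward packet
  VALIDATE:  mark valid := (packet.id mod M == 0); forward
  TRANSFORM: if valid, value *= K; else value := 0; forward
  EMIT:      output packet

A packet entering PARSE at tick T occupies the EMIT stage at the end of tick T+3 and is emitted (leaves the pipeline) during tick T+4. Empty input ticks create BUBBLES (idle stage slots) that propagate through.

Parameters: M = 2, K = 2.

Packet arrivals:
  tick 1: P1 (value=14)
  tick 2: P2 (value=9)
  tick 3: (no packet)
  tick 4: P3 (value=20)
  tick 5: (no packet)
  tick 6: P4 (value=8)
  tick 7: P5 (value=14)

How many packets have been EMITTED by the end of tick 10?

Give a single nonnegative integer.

Tick 1: [PARSE:P1(v=14,ok=F), VALIDATE:-, TRANSFORM:-, EMIT:-] out:-; in:P1
Tick 2: [PARSE:P2(v=9,ok=F), VALIDATE:P1(v=14,ok=F), TRANSFORM:-, EMIT:-] out:-; in:P2
Tick 3: [PARSE:-, VALIDATE:P2(v=9,ok=T), TRANSFORM:P1(v=0,ok=F), EMIT:-] out:-; in:-
Tick 4: [PARSE:P3(v=20,ok=F), VALIDATE:-, TRANSFORM:P2(v=18,ok=T), EMIT:P1(v=0,ok=F)] out:-; in:P3
Tick 5: [PARSE:-, VALIDATE:P3(v=20,ok=F), TRANSFORM:-, EMIT:P2(v=18,ok=T)] out:P1(v=0); in:-
Tick 6: [PARSE:P4(v=8,ok=F), VALIDATE:-, TRANSFORM:P3(v=0,ok=F), EMIT:-] out:P2(v=18); in:P4
Tick 7: [PARSE:P5(v=14,ok=F), VALIDATE:P4(v=8,ok=T), TRANSFORM:-, EMIT:P3(v=0,ok=F)] out:-; in:P5
Tick 8: [PARSE:-, VALIDATE:P5(v=14,ok=F), TRANSFORM:P4(v=16,ok=T), EMIT:-] out:P3(v=0); in:-
Tick 9: [PARSE:-, VALIDATE:-, TRANSFORM:P5(v=0,ok=F), EMIT:P4(v=16,ok=T)] out:-; in:-
Tick 10: [PARSE:-, VALIDATE:-, TRANSFORM:-, EMIT:P5(v=0,ok=F)] out:P4(v=16); in:-
Emitted by tick 10: ['P1', 'P2', 'P3', 'P4']

Answer: 4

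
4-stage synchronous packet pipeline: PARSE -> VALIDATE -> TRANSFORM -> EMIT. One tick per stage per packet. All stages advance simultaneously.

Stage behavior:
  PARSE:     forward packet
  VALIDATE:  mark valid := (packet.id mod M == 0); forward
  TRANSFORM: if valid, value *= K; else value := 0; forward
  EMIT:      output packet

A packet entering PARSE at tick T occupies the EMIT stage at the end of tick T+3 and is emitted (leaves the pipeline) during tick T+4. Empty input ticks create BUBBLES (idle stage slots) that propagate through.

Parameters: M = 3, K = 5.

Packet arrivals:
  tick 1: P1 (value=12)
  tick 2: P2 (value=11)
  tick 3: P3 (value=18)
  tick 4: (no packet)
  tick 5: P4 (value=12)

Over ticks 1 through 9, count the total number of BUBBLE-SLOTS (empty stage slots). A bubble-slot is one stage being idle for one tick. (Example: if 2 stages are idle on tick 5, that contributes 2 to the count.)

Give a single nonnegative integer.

Tick 1: [PARSE:P1(v=12,ok=F), VALIDATE:-, TRANSFORM:-, EMIT:-] out:-; bubbles=3
Tick 2: [PARSE:P2(v=11,ok=F), VALIDATE:P1(v=12,ok=F), TRANSFORM:-, EMIT:-] out:-; bubbles=2
Tick 3: [PARSE:P3(v=18,ok=F), VALIDATE:P2(v=11,ok=F), TRANSFORM:P1(v=0,ok=F), EMIT:-] out:-; bubbles=1
Tick 4: [PARSE:-, VALIDATE:P3(v=18,ok=T), TRANSFORM:P2(v=0,ok=F), EMIT:P1(v=0,ok=F)] out:-; bubbles=1
Tick 5: [PARSE:P4(v=12,ok=F), VALIDATE:-, TRANSFORM:P3(v=90,ok=T), EMIT:P2(v=0,ok=F)] out:P1(v=0); bubbles=1
Tick 6: [PARSE:-, VALIDATE:P4(v=12,ok=F), TRANSFORM:-, EMIT:P3(v=90,ok=T)] out:P2(v=0); bubbles=2
Tick 7: [PARSE:-, VALIDATE:-, TRANSFORM:P4(v=0,ok=F), EMIT:-] out:P3(v=90); bubbles=3
Tick 8: [PARSE:-, VALIDATE:-, TRANSFORM:-, EMIT:P4(v=0,ok=F)] out:-; bubbles=3
Tick 9: [PARSE:-, VALIDATE:-, TRANSFORM:-, EMIT:-] out:P4(v=0); bubbles=4
Total bubble-slots: 20

Answer: 20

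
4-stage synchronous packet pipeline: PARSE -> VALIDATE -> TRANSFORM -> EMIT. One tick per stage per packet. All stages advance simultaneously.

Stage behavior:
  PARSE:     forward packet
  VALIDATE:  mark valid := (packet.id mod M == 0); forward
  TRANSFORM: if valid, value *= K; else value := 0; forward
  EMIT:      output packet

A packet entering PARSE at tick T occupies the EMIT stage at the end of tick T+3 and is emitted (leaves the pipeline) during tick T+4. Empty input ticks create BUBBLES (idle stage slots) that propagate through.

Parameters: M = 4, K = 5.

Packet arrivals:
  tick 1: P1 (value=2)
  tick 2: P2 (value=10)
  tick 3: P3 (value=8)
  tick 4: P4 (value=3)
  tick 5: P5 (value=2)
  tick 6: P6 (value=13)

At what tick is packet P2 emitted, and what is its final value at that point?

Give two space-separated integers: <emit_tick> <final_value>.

Tick 1: [PARSE:P1(v=2,ok=F), VALIDATE:-, TRANSFORM:-, EMIT:-] out:-; in:P1
Tick 2: [PARSE:P2(v=10,ok=F), VALIDATE:P1(v=2,ok=F), TRANSFORM:-, EMIT:-] out:-; in:P2
Tick 3: [PARSE:P3(v=8,ok=F), VALIDATE:P2(v=10,ok=F), TRANSFORM:P1(v=0,ok=F), EMIT:-] out:-; in:P3
Tick 4: [PARSE:P4(v=3,ok=F), VALIDATE:P3(v=8,ok=F), TRANSFORM:P2(v=0,ok=F), EMIT:P1(v=0,ok=F)] out:-; in:P4
Tick 5: [PARSE:P5(v=2,ok=F), VALIDATE:P4(v=3,ok=T), TRANSFORM:P3(v=0,ok=F), EMIT:P2(v=0,ok=F)] out:P1(v=0); in:P5
Tick 6: [PARSE:P6(v=13,ok=F), VALIDATE:P5(v=2,ok=F), TRANSFORM:P4(v=15,ok=T), EMIT:P3(v=0,ok=F)] out:P2(v=0); in:P6
Tick 7: [PARSE:-, VALIDATE:P6(v=13,ok=F), TRANSFORM:P5(v=0,ok=F), EMIT:P4(v=15,ok=T)] out:P3(v=0); in:-
Tick 8: [PARSE:-, VALIDATE:-, TRANSFORM:P6(v=0,ok=F), EMIT:P5(v=0,ok=F)] out:P4(v=15); in:-
Tick 9: [PARSE:-, VALIDATE:-, TRANSFORM:-, EMIT:P6(v=0,ok=F)] out:P5(v=0); in:-
Tick 10: [PARSE:-, VALIDATE:-, TRANSFORM:-, EMIT:-] out:P6(v=0); in:-
P2: arrives tick 2, valid=False (id=2, id%4=2), emit tick 6, final value 0

Answer: 6 0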